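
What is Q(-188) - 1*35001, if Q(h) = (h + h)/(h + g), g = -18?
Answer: -3604915/103 ≈ -34999.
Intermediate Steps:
Q(h) = 2*h/(-18 + h) (Q(h) = (h + h)/(h - 18) = (2*h)/(-18 + h) = 2*h/(-18 + h))
Q(-188) - 1*35001 = 2*(-188)/(-18 - 188) - 1*35001 = 2*(-188)/(-206) - 35001 = 2*(-188)*(-1/206) - 35001 = 188/103 - 35001 = -3604915/103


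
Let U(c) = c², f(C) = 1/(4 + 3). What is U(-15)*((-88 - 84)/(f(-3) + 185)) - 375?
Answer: -21025/36 ≈ -584.03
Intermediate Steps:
f(C) = ⅐ (f(C) = 1/7 = ⅐)
U(-15)*((-88 - 84)/(f(-3) + 185)) - 375 = (-15)²*((-88 - 84)/(⅐ + 185)) - 375 = 225*(-172/1296/7) - 375 = 225*(-172*7/1296) - 375 = 225*(-301/324) - 375 = -7525/36 - 375 = -21025/36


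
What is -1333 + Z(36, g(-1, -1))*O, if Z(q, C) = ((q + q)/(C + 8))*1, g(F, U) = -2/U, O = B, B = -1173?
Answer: -48893/5 ≈ -9778.6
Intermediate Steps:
O = -1173
Z(q, C) = 2*q/(8 + C) (Z(q, C) = ((2*q)/(8 + C))*1 = (2*q/(8 + C))*1 = 2*q/(8 + C))
-1333 + Z(36, g(-1, -1))*O = -1333 + (2*36/(8 - 2/(-1)))*(-1173) = -1333 + (2*36/(8 - 2*(-1)))*(-1173) = -1333 + (2*36/(8 + 2))*(-1173) = -1333 + (2*36/10)*(-1173) = -1333 + (2*36*(⅒))*(-1173) = -1333 + (36/5)*(-1173) = -1333 - 42228/5 = -48893/5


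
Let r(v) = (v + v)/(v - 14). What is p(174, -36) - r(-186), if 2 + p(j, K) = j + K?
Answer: 6707/50 ≈ 134.14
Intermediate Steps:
r(v) = 2*v/(-14 + v) (r(v) = (2*v)/(-14 + v) = 2*v/(-14 + v))
p(j, K) = -2 + K + j (p(j, K) = -2 + (j + K) = -2 + (K + j) = -2 + K + j)
p(174, -36) - r(-186) = (-2 - 36 + 174) - 2*(-186)/(-14 - 186) = 136 - 2*(-186)/(-200) = 136 - 2*(-186)*(-1)/200 = 136 - 1*93/50 = 136 - 93/50 = 6707/50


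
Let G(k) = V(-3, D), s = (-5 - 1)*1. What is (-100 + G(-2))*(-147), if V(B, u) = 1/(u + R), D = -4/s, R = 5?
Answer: 249459/17 ≈ 14674.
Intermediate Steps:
s = -6 (s = -6*1 = -6)
D = ⅔ (D = -4/(-6) = -4*(-⅙) = ⅔ ≈ 0.66667)
V(B, u) = 1/(5 + u) (V(B, u) = 1/(u + 5) = 1/(5 + u))
G(k) = 3/17 (G(k) = 1/(5 + ⅔) = 1/(17/3) = 3/17)
(-100 + G(-2))*(-147) = (-100 + 3/17)*(-147) = -1697/17*(-147) = 249459/17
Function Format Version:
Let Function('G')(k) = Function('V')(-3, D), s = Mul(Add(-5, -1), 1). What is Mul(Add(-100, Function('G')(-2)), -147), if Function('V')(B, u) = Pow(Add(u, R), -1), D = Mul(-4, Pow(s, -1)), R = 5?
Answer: Rational(249459, 17) ≈ 14674.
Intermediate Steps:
s = -6 (s = Mul(-6, 1) = -6)
D = Rational(2, 3) (D = Mul(-4, Pow(-6, -1)) = Mul(-4, Rational(-1, 6)) = Rational(2, 3) ≈ 0.66667)
Function('V')(B, u) = Pow(Add(5, u), -1) (Function('V')(B, u) = Pow(Add(u, 5), -1) = Pow(Add(5, u), -1))
Function('G')(k) = Rational(3, 17) (Function('G')(k) = Pow(Add(5, Rational(2, 3)), -1) = Pow(Rational(17, 3), -1) = Rational(3, 17))
Mul(Add(-100, Function('G')(-2)), -147) = Mul(Add(-100, Rational(3, 17)), -147) = Mul(Rational(-1697, 17), -147) = Rational(249459, 17)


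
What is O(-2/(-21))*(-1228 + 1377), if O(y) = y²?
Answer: 596/441 ≈ 1.3515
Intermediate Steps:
O(-2/(-21))*(-1228 + 1377) = (-2/(-21))²*(-1228 + 1377) = (-2*(-1/21))²*149 = (2/21)²*149 = (4/441)*149 = 596/441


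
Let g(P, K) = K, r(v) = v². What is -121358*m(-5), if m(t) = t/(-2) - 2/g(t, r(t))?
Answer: -7342159/25 ≈ -2.9369e+5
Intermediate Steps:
m(t) = -2/t² - t/2 (m(t) = t/(-2) - 2/t² = t*(-½) - 2/t² = -t/2 - 2/t² = -2/t² - t/2)
-121358*m(-5) = -121358*(-2/(-5)² - ½*(-5)) = -121358*(-2*1/25 + 5/2) = -121358*(-2/25 + 5/2) = -121358*121/50 = -7342159/25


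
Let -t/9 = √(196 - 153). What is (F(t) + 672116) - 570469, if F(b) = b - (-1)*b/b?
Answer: 101648 - 9*√43 ≈ 1.0159e+5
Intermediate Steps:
t = -9*√43 (t = -9*√(196 - 153) = -9*√43 ≈ -59.017)
F(b) = 1 + b (F(b) = b - (-1) = b - 1*(-1) = b + 1 = 1 + b)
(F(t) + 672116) - 570469 = ((1 - 9*√43) + 672116) - 570469 = (672117 - 9*√43) - 570469 = 101648 - 9*√43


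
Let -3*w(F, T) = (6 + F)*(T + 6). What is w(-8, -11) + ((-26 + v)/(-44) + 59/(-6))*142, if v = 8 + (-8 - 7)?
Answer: -7759/6 ≈ -1293.2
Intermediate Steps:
v = -7 (v = 8 - 15 = -7)
w(F, T) = -(6 + F)*(6 + T)/3 (w(F, T) = -(6 + F)*(T + 6)/3 = -(6 + F)*(6 + T)/3)
w(-8, -11) + ((-26 + v)/(-44) + 59/(-6))*142 = (-12 - 2*(-8) - 2*(-11) - 1/3*(-8)*(-11)) + ((-26 - 7)/(-44) + 59/(-6))*142 = (-12 + 16 + 22 - 88/3) + (-33*(-1/44) + 59*(-1/6))*142 = -10/3 + (3/4 - 59/6)*142 = -10/3 - 109/12*142 = -10/3 - 7739/6 = -7759/6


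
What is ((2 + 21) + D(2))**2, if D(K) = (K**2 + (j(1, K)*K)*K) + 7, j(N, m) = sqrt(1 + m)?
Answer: 1204 + 272*sqrt(3) ≈ 1675.1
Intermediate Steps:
D(K) = 7 + K**2 + K**2*sqrt(1 + K) (D(K) = (K**2 + (sqrt(1 + K)*K)*K) + 7 = (K**2 + (K*sqrt(1 + K))*K) + 7 = (K**2 + K**2*sqrt(1 + K)) + 7 = 7 + K**2 + K**2*sqrt(1 + K))
((2 + 21) + D(2))**2 = ((2 + 21) + (7 + 2**2 + 2**2*sqrt(1 + 2)))**2 = (23 + (7 + 4 + 4*sqrt(3)))**2 = (23 + (11 + 4*sqrt(3)))**2 = (34 + 4*sqrt(3))**2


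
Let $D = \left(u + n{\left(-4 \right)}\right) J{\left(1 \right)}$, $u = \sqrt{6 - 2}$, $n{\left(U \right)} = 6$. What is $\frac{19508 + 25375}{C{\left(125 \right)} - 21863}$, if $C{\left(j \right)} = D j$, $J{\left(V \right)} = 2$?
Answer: $- \frac{4987}{2207} \approx -2.2596$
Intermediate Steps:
$u = 2$ ($u = \sqrt{4} = 2$)
$D = 16$ ($D = \left(2 + 6\right) 2 = 8 \cdot 2 = 16$)
$C{\left(j \right)} = 16 j$
$\frac{19508 + 25375}{C{\left(125 \right)} - 21863} = \frac{19508 + 25375}{16 \cdot 125 - 21863} = \frac{44883}{2000 - 21863} = \frac{44883}{-19863} = 44883 \left(- \frac{1}{19863}\right) = - \frac{4987}{2207}$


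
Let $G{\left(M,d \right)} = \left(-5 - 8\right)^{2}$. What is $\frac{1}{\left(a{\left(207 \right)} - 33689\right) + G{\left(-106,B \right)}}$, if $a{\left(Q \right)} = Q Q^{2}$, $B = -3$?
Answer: $\frac{1}{8836223} \approx 1.1317 \cdot 10^{-7}$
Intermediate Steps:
$a{\left(Q \right)} = Q^{3}$
$G{\left(M,d \right)} = 169$ ($G{\left(M,d \right)} = \left(-13\right)^{2} = 169$)
$\frac{1}{\left(a{\left(207 \right)} - 33689\right) + G{\left(-106,B \right)}} = \frac{1}{\left(207^{3} - 33689\right) + 169} = \frac{1}{\left(8869743 - 33689\right) + 169} = \frac{1}{8836054 + 169} = \frac{1}{8836223}$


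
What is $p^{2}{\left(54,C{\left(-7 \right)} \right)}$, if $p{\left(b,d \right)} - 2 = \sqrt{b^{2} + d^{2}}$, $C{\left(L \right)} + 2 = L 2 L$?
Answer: $12136 + 24 \sqrt{337} \approx 12577.0$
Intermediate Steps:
$C{\left(L \right)} = -2 + 2 L^{2}$ ($C{\left(L \right)} = -2 + L 2 L = -2 + 2 L L = -2 + 2 L^{2}$)
$p{\left(b,d \right)} = 2 + \sqrt{b^{2} + d^{2}}$
$p^{2}{\left(54,C{\left(-7 \right)} \right)} = \left(2 + \sqrt{54^{2} + \left(-2 + 2 \left(-7\right)^{2}\right)^{2}}\right)^{2} = \left(2 + \sqrt{2916 + \left(-2 + 2 \cdot 49\right)^{2}}\right)^{2} = \left(2 + \sqrt{2916 + \left(-2 + 98\right)^{2}}\right)^{2} = \left(2 + \sqrt{2916 + 96^{2}}\right)^{2} = \left(2 + \sqrt{2916 + 9216}\right)^{2} = \left(2 + \sqrt{12132}\right)^{2} = \left(2 + 6 \sqrt{337}\right)^{2}$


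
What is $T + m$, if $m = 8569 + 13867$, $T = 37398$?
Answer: $59834$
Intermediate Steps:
$m = 22436$
$T + m = 37398 + 22436 = 59834$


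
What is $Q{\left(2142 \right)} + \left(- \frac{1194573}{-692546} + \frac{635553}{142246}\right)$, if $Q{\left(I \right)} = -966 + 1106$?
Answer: $\frac{211790274752}{1448704387} \approx 146.19$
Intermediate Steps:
$Q{\left(I \right)} = 140$
$Q{\left(2142 \right)} + \left(- \frac{1194573}{-692546} + \frac{635553}{142246}\right) = 140 + \left(- \frac{1194573}{-692546} + \frac{635553}{142246}\right) = 140 + \left(\left(-1194573\right) \left(- \frac{1}{692546}\right) + 635553 \cdot \frac{1}{142246}\right) = 140 + \left(\frac{70269}{40738} + \frac{635553}{142246}\right) = 140 + \frac{8971660572}{1448704387} = \frac{211790274752}{1448704387}$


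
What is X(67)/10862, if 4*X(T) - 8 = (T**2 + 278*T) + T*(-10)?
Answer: 22453/43448 ≈ 0.51678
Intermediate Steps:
X(T) = 2 + 67*T + T**2/4 (X(T) = 2 + ((T**2 + 278*T) + T*(-10))/4 = 2 + ((T**2 + 278*T) - 10*T)/4 = 2 + (T**2 + 268*T)/4 = 2 + (67*T + T**2/4) = 2 + 67*T + T**2/4)
X(67)/10862 = (2 + 67*67 + (1/4)*67**2)/10862 = (2 + 4489 + (1/4)*4489)*(1/10862) = (2 + 4489 + 4489/4)*(1/10862) = (22453/4)*(1/10862) = 22453/43448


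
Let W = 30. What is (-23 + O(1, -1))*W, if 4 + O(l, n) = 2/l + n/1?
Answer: -780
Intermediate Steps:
O(l, n) = -4 + n + 2/l (O(l, n) = -4 + (2/l + n/1) = -4 + (2/l + n*1) = -4 + (2/l + n) = -4 + (n + 2/l) = -4 + n + 2/l)
(-23 + O(1, -1))*W = (-23 + (-4 - 1 + 2/1))*30 = (-23 + (-4 - 1 + 2*1))*30 = (-23 + (-4 - 1 + 2))*30 = (-23 - 3)*30 = -26*30 = -780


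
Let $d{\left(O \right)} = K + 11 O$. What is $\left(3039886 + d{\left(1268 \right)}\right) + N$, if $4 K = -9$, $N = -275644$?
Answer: $\frac{11112751}{4} \approx 2.7782 \cdot 10^{6}$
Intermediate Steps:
$K = - \frac{9}{4}$ ($K = \frac{1}{4} \left(-9\right) = - \frac{9}{4} \approx -2.25$)
$d{\left(O \right)} = - \frac{9}{4} + 11 O$
$\left(3039886 + d{\left(1268 \right)}\right) + N = \left(3039886 + \left(- \frac{9}{4} + 11 \cdot 1268\right)\right) - 275644 = \left(3039886 + \left(- \frac{9}{4} + 13948\right)\right) - 275644 = \left(3039886 + \frac{55783}{4}\right) - 275644 = \frac{12215327}{4} - 275644 = \frac{11112751}{4}$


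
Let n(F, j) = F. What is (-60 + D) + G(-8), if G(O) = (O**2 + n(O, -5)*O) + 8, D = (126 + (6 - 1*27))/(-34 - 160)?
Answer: 14639/194 ≈ 75.459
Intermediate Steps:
D = -105/194 (D = (126 + (6 - 27))/(-194) = (126 - 21)*(-1/194) = 105*(-1/194) = -105/194 ≈ -0.54124)
G(O) = 8 + 2*O**2 (G(O) = (O**2 + O*O) + 8 = (O**2 + O**2) + 8 = 2*O**2 + 8 = 8 + 2*O**2)
(-60 + D) + G(-8) = (-60 - 105/194) + (8 + 2*(-8)**2) = -11745/194 + (8 + 2*64) = -11745/194 + (8 + 128) = -11745/194 + 136 = 14639/194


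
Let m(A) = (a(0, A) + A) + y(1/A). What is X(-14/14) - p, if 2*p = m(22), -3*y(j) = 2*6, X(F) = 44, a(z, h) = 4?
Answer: 33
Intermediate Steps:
y(j) = -4 (y(j) = -2*6/3 = -1/3*12 = -4)
m(A) = A (m(A) = (4 + A) - 4 = A)
p = 11 (p = (1/2)*22 = 11)
X(-14/14) - p = 44 - 1*11 = 44 - 11 = 33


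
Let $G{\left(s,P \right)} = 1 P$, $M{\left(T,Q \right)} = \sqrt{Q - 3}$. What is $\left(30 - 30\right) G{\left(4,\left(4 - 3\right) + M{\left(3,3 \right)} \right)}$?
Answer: $0$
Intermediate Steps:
$M{\left(T,Q \right)} = \sqrt{-3 + Q}$
$G{\left(s,P \right)} = P$
$\left(30 - 30\right) G{\left(4,\left(4 - 3\right) + M{\left(3,3 \right)} \right)} = \left(30 - 30\right) \left(\left(4 - 3\right) + \sqrt{-3 + 3}\right) = 0 \left(1 + \sqrt{0}\right) = 0 \left(1 + 0\right) = 0 \cdot 1 = 0$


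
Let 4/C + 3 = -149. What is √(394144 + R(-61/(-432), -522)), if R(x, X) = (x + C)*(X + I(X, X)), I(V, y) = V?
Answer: √5120736645/114 ≈ 627.71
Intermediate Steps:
C = -1/38 (C = 4/(-3 - 149) = 4/(-152) = 4*(-1/152) = -1/38 ≈ -0.026316)
R(x, X) = 2*X*(-1/38 + x) (R(x, X) = (x - 1/38)*(X + X) = (-1/38 + x)*(2*X) = 2*X*(-1/38 + x))
√(394144 + R(-61/(-432), -522)) = √(394144 + (1/19)*(-522)*(-1 + 38*(-61/(-432)))) = √(394144 + (1/19)*(-522)*(-1 + 38*(-61*(-1/432)))) = √(394144 + (1/19)*(-522)*(-1 + 38*(61/432))) = √(394144 + (1/19)*(-522)*(-1 + 1159/216)) = √(394144 + (1/19)*(-522)*(943/216)) = √(394144 - 27347/228) = √(89837485/228) = √5120736645/114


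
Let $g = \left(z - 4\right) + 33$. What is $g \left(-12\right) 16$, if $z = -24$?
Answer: $-960$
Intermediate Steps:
$g = 5$ ($g = \left(-24 - 4\right) + 33 = -28 + 33 = 5$)
$g \left(-12\right) 16 = 5 \left(-12\right) 16 = \left(-60\right) 16 = -960$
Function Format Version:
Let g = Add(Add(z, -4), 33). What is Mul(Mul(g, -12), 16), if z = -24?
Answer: -960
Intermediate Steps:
g = 5 (g = Add(Add(-24, -4), 33) = Add(-28, 33) = 5)
Mul(Mul(g, -12), 16) = Mul(Mul(5, -12), 16) = Mul(-60, 16) = -960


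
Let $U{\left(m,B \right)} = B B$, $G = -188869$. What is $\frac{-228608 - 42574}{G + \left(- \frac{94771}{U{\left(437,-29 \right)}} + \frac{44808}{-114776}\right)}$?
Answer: $\frac{3272035097514}{2280225069641} \approx 1.435$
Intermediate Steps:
$U{\left(m,B \right)} = B^{2}$
$\frac{-228608 - 42574}{G + \left(- \frac{94771}{U{\left(437,-29 \right)}} + \frac{44808}{-114776}\right)} = \frac{-228608 - 42574}{-188869 + \left(- \frac{94771}{\left(-29\right)^{2}} + \frac{44808}{-114776}\right)} = - \frac{271182}{-188869 + \left(- \frac{94771}{841} + 44808 \left(- \frac{1}{114776}\right)\right)} = - \frac{271182}{-188869 - \frac{1364389978}{12065827}} = - \frac{271182}{- \frac{2280225069641}{12065827}} = \left(-271182\right) \left(- \frac{12065827}{2280225069641}\right) = \frac{3272035097514}{2280225069641}$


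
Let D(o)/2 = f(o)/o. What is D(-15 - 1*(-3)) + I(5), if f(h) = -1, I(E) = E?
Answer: 31/6 ≈ 5.1667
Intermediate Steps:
D(o) = -2/o (D(o) = 2*(-1/o) = -2/o)
D(-15 - 1*(-3)) + I(5) = -2/(-15 - 1*(-3)) + 5 = -2/(-15 + 3) + 5 = -2/(-12) + 5 = -2*(-1/12) + 5 = ⅙ + 5 = 31/6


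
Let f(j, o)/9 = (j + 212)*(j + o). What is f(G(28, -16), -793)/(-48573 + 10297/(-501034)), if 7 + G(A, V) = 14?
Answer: 776204879004/24336734779 ≈ 31.894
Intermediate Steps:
G(A, V) = 7 (G(A, V) = -7 + 14 = 7)
f(j, o) = 9*(212 + j)*(j + o) (f(j, o) = 9*((j + 212)*(j + o)) = 9*((212 + j)*(j + o)) = 9*(212 + j)*(j + o))
f(G(28, -16), -793)/(-48573 + 10297/(-501034)) = (9*7**2 + 1908*7 + 1908*(-793) + 9*7*(-793))/(-48573 + 10297/(-501034)) = (9*49 + 13356 - 1513044 - 49959)/(-48573 + 10297*(-1/501034)) = (441 + 13356 - 1513044 - 49959)/(-48573 - 10297/501034) = -1549206/(-24336734779/501034) = -1549206*(-501034/24336734779) = 776204879004/24336734779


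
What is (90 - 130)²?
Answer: 1600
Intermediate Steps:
(90 - 130)² = (-40)² = 1600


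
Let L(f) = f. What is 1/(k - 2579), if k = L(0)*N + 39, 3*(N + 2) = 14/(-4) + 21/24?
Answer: -1/2540 ≈ -0.00039370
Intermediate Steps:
N = -23/8 (N = -2 + (14/(-4) + 21/24)/3 = -2 + (14*(-¼) + 21*(1/24))/3 = -2 + (-7/2 + 7/8)/3 = -2 + (⅓)*(-21/8) = -2 - 7/8 = -23/8 ≈ -2.8750)
k = 39 (k = 0*(-23/8) + 39 = 0 + 39 = 39)
1/(k - 2579) = 1/(39 - 2579) = 1/(-2540) = -1/2540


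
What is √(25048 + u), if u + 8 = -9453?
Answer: √15587 ≈ 124.85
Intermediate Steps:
u = -9461 (u = -8 - 9453 = -9461)
√(25048 + u) = √(25048 - 9461) = √15587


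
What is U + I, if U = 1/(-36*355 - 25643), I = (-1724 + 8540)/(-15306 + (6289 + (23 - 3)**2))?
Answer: -37414255/47298713 ≈ -0.79102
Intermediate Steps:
I = -6816/8617 (I = 6816/(-15306 + (6289 + 20**2)) = 6816/(-15306 + (6289 + 400)) = 6816/(-15306 + 6689) = 6816/(-8617) = 6816*(-1/8617) = -6816/8617 ≈ -0.79099)
U = -1/38423 (U = 1/(-12780 - 25643) = 1/(-38423) = -1/38423 ≈ -2.6026e-5)
U + I = -1/38423 - 6816/8617 = -37414255/47298713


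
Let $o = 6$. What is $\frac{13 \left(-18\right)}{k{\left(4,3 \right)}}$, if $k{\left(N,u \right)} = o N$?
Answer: $- \frac{39}{4} \approx -9.75$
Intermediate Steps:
$k{\left(N,u \right)} = 6 N$
$\frac{13 \left(-18\right)}{k{\left(4,3 \right)}} = \frac{13 \left(-18\right)}{6 \cdot 4} = - \frac{234}{24} = \left(-234\right) \frac{1}{24} = - \frac{39}{4}$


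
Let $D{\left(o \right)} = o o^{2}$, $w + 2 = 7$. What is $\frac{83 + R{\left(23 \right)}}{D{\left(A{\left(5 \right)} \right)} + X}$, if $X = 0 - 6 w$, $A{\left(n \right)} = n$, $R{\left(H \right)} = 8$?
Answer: $\frac{91}{95} \approx 0.95789$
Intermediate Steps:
$w = 5$ ($w = -2 + 7 = 5$)
$D{\left(o \right)} = o^{3}$
$X = -30$ ($X = 0 - 30 = -30$)
$\frac{83 + R{\left(23 \right)}}{D{\left(A{\left(5 \right)} \right)} + X} = \frac{83 + 8}{5^{3} - 30} = \frac{91}{125 - 30} = \frac{91}{95}$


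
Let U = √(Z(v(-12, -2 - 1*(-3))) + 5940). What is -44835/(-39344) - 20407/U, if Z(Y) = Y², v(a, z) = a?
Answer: -399697939/1534416 ≈ -260.49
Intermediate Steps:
U = 78 (U = √((-12)² + 5940) = √(144 + 5940) = √6084 = 78)
-44835/(-39344) - 20407/U = -44835/(-39344) - 20407/78 = -44835*(-1/39344) - 20407*1/78 = 44835/39344 - 20407/78 = -399697939/1534416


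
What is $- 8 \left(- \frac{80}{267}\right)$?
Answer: $\frac{640}{267} \approx 2.397$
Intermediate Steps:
$- 8 \left(- \frac{80}{267}\right) = - 8 \left(\left(-80\right) \frac{1}{267}\right) = \left(-8\right) \left(- \frac{80}{267}\right) = \frac{640}{267}$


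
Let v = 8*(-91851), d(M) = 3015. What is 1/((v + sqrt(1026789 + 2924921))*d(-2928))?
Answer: -122468/271319269689885 - sqrt(3951710)/1627915618139310 ≈ -4.5260e-10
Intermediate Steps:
v = -734808
1/((v + sqrt(1026789 + 2924921))*d(-2928)) = 1/(-734808 + sqrt(1026789 + 2924921)*3015) = (1/3015)/(-734808 + sqrt(3951710)) = 1/(3015*(-734808 + sqrt(3951710)))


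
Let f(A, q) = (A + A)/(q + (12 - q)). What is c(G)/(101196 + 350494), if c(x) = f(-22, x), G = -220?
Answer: -11/1355070 ≈ -8.1177e-6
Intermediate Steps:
f(A, q) = A/6 (f(A, q) = (2*A)/12 = (2*A)*(1/12) = A/6)
c(x) = -11/3 (c(x) = (⅙)*(-22) = -11/3)
c(G)/(101196 + 350494) = -11/(3*(101196 + 350494)) = -11/3/451690 = -11/3*1/451690 = -11/1355070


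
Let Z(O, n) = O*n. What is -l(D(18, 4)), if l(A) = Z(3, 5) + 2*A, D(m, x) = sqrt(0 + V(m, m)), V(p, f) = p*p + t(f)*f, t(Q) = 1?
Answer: -15 - 6*sqrt(38) ≈ -51.987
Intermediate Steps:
V(p, f) = f + p**2 (V(p, f) = p*p + 1*f = p**2 + f = f + p**2)
D(m, x) = sqrt(m + m**2) (D(m, x) = sqrt(0 + (m + m**2)) = sqrt(m + m**2))
l(A) = 15 + 2*A (l(A) = 3*5 + 2*A = 15 + 2*A)
-l(D(18, 4)) = -(15 + 2*sqrt(18*(1 + 18))) = -(15 + 2*sqrt(18*19)) = -(15 + 2*sqrt(342)) = -(15 + 2*(3*sqrt(38))) = -(15 + 6*sqrt(38)) = -15 - 6*sqrt(38)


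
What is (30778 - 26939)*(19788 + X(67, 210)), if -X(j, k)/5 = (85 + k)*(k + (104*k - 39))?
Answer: -124561871643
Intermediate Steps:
X(j, k) = -5*(-39 + 105*k)*(85 + k) (X(j, k) = -5*(85 + k)*(k + (104*k - 39)) = -5*(85 + k)*(k + (-39 + 104*k)) = -5*(85 + k)*(-39 + 105*k) = -5*(-39 + 105*k)*(85 + k))
(30778 - 26939)*(19788 + X(67, 210)) = (30778 - 26939)*(19788 + (16575 - 44430*210 - 525*210²)) = 3839*(19788 + (16575 - 9330300 - 525*44100)) = 3839*(19788 + (16575 - 9330300 - 23152500)) = 3839*(19788 - 32466225) = 3839*(-32446437) = -124561871643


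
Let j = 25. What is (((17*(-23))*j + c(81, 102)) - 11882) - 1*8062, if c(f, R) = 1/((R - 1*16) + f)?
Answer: -4963072/167 ≈ -29719.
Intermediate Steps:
c(f, R) = 1/(-16 + R + f) (c(f, R) = 1/((R - 16) + f) = 1/((-16 + R) + f) = 1/(-16 + R + f))
(((17*(-23))*j + c(81, 102)) - 11882) - 1*8062 = (((17*(-23))*25 + 1/(-16 + 102 + 81)) - 11882) - 1*8062 = ((-391*25 + 1/167) - 11882) - 8062 = ((-9775 + 1/167) - 11882) - 8062 = (-1632424/167 - 11882) - 8062 = -3616718/167 - 8062 = -4963072/167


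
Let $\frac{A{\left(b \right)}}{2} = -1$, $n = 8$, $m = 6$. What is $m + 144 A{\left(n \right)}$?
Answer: $-282$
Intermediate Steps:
$A{\left(b \right)} = -2$ ($A{\left(b \right)} = 2 \left(-1\right) = -2$)
$m + 144 A{\left(n \right)} = 6 + 144 \left(-2\right) = 6 - 288 = -282$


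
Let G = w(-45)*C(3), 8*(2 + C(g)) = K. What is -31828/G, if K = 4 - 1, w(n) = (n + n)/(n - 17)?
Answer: 7893344/585 ≈ 13493.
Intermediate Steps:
w(n) = 2*n/(-17 + n) (w(n) = (2*n)/(-17 + n) = 2*n/(-17 + n))
K = 3
C(g) = -13/8 (C(g) = -2 + (1/8)*3 = -2 + 3/8 = -13/8)
G = -585/248 (G = (2*(-45)/(-17 - 45))*(-13/8) = (2*(-45)/(-62))*(-13/8) = (2*(-45)*(-1/62))*(-13/8) = (45/31)*(-13/8) = -585/248 ≈ -2.3589)
-31828/G = -31828/(-585/248) = -31828*(-248/585) = 7893344/585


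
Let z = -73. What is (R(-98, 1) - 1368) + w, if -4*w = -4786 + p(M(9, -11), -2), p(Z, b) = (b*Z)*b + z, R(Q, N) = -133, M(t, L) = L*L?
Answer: -1629/4 ≈ -407.25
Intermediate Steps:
M(t, L) = L²
p(Z, b) = -73 + Z*b² (p(Z, b) = (b*Z)*b - 73 = (Z*b)*b - 73 = Z*b² - 73 = -73 + Z*b²)
w = 4375/4 (w = -(-4786 + (-73 + (-11)²*(-2)²))/4 = -(-4786 + (-73 + 121*4))/4 = -(-4786 + (-73 + 484))/4 = -(-4786 + 411)/4 = -¼*(-4375) = 4375/4 ≈ 1093.8)
(R(-98, 1) - 1368) + w = (-133 - 1368) + 4375/4 = -1501 + 4375/4 = -1629/4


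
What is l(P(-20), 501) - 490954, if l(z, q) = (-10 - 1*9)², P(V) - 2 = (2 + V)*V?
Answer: -490593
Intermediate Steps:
P(V) = 2 + V*(2 + V) (P(V) = 2 + (2 + V)*V = 2 + V*(2 + V))
l(z, q) = 361 (l(z, q) = (-10 - 9)² = (-19)² = 361)
l(P(-20), 501) - 490954 = 361 - 490954 = -490593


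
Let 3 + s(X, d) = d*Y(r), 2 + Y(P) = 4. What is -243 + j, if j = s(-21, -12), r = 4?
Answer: -270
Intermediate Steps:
Y(P) = 2 (Y(P) = -2 + 4 = 2)
s(X, d) = -3 + 2*d (s(X, d) = -3 + d*2 = -3 + 2*d)
j = -27 (j = -3 + 2*(-12) = -3 - 24 = -27)
-243 + j = -243 - 27 = -270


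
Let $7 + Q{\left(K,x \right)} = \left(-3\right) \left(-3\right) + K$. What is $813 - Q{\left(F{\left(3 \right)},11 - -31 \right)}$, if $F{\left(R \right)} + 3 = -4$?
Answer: $818$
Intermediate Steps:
$F{\left(R \right)} = -7$ ($F{\left(R \right)} = -3 - 4 = -7$)
$Q{\left(K,x \right)} = 2 + K$ ($Q{\left(K,x \right)} = -7 + \left(\left(-3\right) \left(-3\right) + K\right) = -7 + \left(9 + K\right) = 2 + K$)
$813 - Q{\left(F{\left(3 \right)},11 - -31 \right)} = 813 - \left(2 - 7\right) = 813 - -5 = 813 + 5 = 818$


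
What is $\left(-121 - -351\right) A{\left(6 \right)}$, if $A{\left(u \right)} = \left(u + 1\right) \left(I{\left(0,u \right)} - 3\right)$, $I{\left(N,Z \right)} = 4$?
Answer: $1610$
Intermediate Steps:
$A{\left(u \right)} = 1 + u$ ($A{\left(u \right)} = \left(u + 1\right) \left(4 - 3\right) = \left(1 + u\right) 1 = 1 + u$)
$\left(-121 - -351\right) A{\left(6 \right)} = \left(-121 - -351\right) \left(1 + 6\right) = \left(-121 + 351\right) 7 = 230 \cdot 7 = 1610$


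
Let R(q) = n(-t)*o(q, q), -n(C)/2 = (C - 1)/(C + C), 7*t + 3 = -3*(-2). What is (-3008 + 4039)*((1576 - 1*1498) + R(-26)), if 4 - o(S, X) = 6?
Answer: 261874/3 ≈ 87291.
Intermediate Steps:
t = 3/7 (t = -3/7 + (-3*(-2))/7 = -3/7 + (⅐)*6 = -3/7 + 6/7 = 3/7 ≈ 0.42857)
o(S, X) = -2 (o(S, X) = 4 - 1*6 = 4 - 6 = -2)
n(C) = -(-1 + C)/C (n(C) = -2*(C - 1)/(C + C) = -2*(-1 + C)/(2*C) = -2*(-1 + C)*1/(2*C) = -(-1 + C)/C)
R(q) = 20/3 (R(q) = ((1 - (-1)*3/7)/((-1*3/7)))*(-2) = ((1 - 1*(-3/7))/(-3/7))*(-2) = -7*(1 + 3/7)/3*(-2) = -7/3*10/7*(-2) = -10/3*(-2) = 20/3)
(-3008 + 4039)*((1576 - 1*1498) + R(-26)) = (-3008 + 4039)*((1576 - 1*1498) + 20/3) = 1031*((1576 - 1498) + 20/3) = 1031*(78 + 20/3) = 1031*(254/3) = 261874/3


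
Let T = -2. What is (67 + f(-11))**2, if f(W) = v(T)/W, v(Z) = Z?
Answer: 546121/121 ≈ 4513.4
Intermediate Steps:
f(W) = -2/W
(67 + f(-11))**2 = (67 - 2/(-11))**2 = (67 - 2*(-1/11))**2 = (67 + 2/11)**2 = (739/11)**2 = 546121/121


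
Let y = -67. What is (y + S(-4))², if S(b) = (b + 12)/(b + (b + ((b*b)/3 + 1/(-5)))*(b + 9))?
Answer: 96721/25 ≈ 3868.8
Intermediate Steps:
S(b) = (12 + b)/(b + (9 + b)*(-⅕ + b + b²/3)) (S(b) = (12 + b)/(b + (b + (b²*(⅓) + 1*(-⅕)))*(9 + b)) = (12 + b)/(b + (b + (b²/3 - ⅕))*(9 + b)) = (12 + b)/(b + (b + (-⅕ + b²/3))*(9 + b)) = (12 + b)/(b + (-⅕ + b + b²/3)*(9 + b)) = (12 + b)/(b + (9 + b)*(-⅕ + b + b²/3)))
(y + S(-4))² = (-67 + 15*(12 - 4)/(-27 + 5*(-4)³ + 60*(-4)² + 147*(-4)))² = (-67 + 15*8/(-27 + 5*(-64) + 60*16 - 588))² = (-67 + 15*8/(-27 - 320 + 960 - 588))² = (-67 + 15*8/25)² = (-67 + 15*(1/25)*8)² = (-67 + 24/5)² = (-311/5)² = 96721/25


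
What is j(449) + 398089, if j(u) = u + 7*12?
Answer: 398622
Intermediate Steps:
j(u) = 84 + u (j(u) = u + 84 = 84 + u)
j(449) + 398089 = (84 + 449) + 398089 = 533 + 398089 = 398622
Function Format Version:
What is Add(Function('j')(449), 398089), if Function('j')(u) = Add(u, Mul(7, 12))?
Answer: 398622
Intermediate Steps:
Function('j')(u) = Add(84, u) (Function('j')(u) = Add(u, 84) = Add(84, u))
Add(Function('j')(449), 398089) = Add(Add(84, 449), 398089) = Add(533, 398089) = 398622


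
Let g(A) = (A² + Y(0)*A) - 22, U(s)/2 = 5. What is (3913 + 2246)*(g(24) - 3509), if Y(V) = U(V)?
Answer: -16721685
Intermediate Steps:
U(s) = 10 (U(s) = 2*5 = 10)
Y(V) = 10
g(A) = -22 + A² + 10*A (g(A) = (A² + 10*A) - 22 = -22 + A² + 10*A)
(3913 + 2246)*(g(24) - 3509) = (3913 + 2246)*((-22 + 24² + 10*24) - 3509) = 6159*((-22 + 576 + 240) - 3509) = 6159*(794 - 3509) = 6159*(-2715) = -16721685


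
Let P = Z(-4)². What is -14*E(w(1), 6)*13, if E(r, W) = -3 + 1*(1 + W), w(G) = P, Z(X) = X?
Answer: -728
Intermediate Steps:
P = 16 (P = (-4)² = 16)
w(G) = 16
E(r, W) = -2 + W (E(r, W) = -3 + (1 + W) = -2 + W)
-14*E(w(1), 6)*13 = -14*(-2 + 6)*13 = -14*4*13 = -56*13 = -728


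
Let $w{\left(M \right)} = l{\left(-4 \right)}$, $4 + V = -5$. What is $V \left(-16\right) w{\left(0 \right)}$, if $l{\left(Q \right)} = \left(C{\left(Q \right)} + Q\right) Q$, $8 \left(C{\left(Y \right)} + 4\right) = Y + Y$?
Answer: $5184$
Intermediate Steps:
$V = -9$ ($V = -4 - 5 = -9$)
$C{\left(Y \right)} = -4 + \frac{Y}{4}$ ($C{\left(Y \right)} = -4 + \frac{Y + Y}{8} = -4 + \frac{2 Y}{8} = -4 + \frac{Y}{4}$)
$l{\left(Q \right)} = Q \left(-4 + \frac{5 Q}{4}\right)$ ($l{\left(Q \right)} = \left(\left(-4 + \frac{Q}{4}\right) + Q\right) Q = \left(-4 + \frac{5 Q}{4}\right) Q = Q \left(-4 + \frac{5 Q}{4}\right)$)
$w{\left(M \right)} = 36$ ($w{\left(M \right)} = \frac{1}{4} \left(-4\right) \left(-16 + 5 \left(-4\right)\right) = \frac{1}{4} \left(-4\right) \left(-16 - 20\right) = \frac{1}{4} \left(-4\right) \left(-36\right) = 36$)
$V \left(-16\right) w{\left(0 \right)} = \left(-9\right) \left(-16\right) 36 = 144 \cdot 36 = 5184$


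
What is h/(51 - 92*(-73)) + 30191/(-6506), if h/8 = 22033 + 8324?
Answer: 1375718639/44026102 ≈ 31.248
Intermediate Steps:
h = 242856 (h = 8*(22033 + 8324) = 8*30357 = 242856)
h/(51 - 92*(-73)) + 30191/(-6506) = 242856/(51 - 92*(-73)) + 30191/(-6506) = 242856/(51 + 6716) + 30191*(-1/6506) = 242856/6767 - 30191/6506 = 1375718639/44026102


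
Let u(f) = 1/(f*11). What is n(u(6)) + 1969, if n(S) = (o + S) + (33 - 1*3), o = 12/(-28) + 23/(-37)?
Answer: 34153213/17094 ≈ 1998.0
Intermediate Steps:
o = -272/259 (o = 12*(-1/28) + 23*(-1/37) = -3/7 - 23/37 = -272/259 ≈ -1.0502)
u(f) = 1/(11*f) (u(f) = (1/11)/f = 1/(11*f))
n(S) = 7498/259 + S (n(S) = (-272/259 + S) + (33 - 1*3) = (-272/259 + S) + (33 - 3) = (-272/259 + S) + 30 = 7498/259 + S)
n(u(6)) + 1969 = (7498/259 + (1/11)/6) + 1969 = (7498/259 + (1/11)*(⅙)) + 1969 = (7498/259 + 1/66) + 1969 = 495127/17094 + 1969 = 34153213/17094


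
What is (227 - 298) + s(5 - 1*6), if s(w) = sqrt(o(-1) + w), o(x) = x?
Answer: -71 + I*sqrt(2) ≈ -71.0 + 1.4142*I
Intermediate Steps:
s(w) = sqrt(-1 + w)
(227 - 298) + s(5 - 1*6) = (227 - 298) + sqrt(-1 + (5 - 1*6)) = -71 + sqrt(-1 + (5 - 6)) = -71 + sqrt(-1 - 1) = -71 + sqrt(-2) = -71 + I*sqrt(2)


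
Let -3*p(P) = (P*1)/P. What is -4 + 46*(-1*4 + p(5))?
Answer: -610/3 ≈ -203.33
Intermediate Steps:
p(P) = -⅓ (p(P) = -P*1/(3*P) = -P/(3*P) = -⅓*1 = -⅓)
-4 + 46*(-1*4 + p(5)) = -4 + 46*(-1*4 - ⅓) = -4 + 46*(-4 - ⅓) = -4 + 46*(-13/3) = -4 - 598/3 = -610/3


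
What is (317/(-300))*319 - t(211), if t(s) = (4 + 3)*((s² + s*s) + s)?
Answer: -187532423/300 ≈ -6.2511e+5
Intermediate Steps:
t(s) = 7*s + 14*s² (t(s) = 7*((s² + s²) + s) = 7*(2*s² + s) = 7*(s + 2*s²) = 7*s + 14*s²)
(317/(-300))*319 - t(211) = (317/(-300))*319 - 7*211*(1 + 2*211) = (317*(-1/300))*319 - 7*211*(1 + 422) = -317/300*319 - 7*211*423 = -101123/300 - 1*624771 = -101123/300 - 624771 = -187532423/300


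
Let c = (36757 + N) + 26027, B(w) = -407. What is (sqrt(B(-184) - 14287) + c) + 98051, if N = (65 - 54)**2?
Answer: 160956 + I*sqrt(14694) ≈ 1.6096e+5 + 121.22*I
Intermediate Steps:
N = 121 (N = 11**2 = 121)
c = 62905 (c = (36757 + 121) + 26027 = 36878 + 26027 = 62905)
(sqrt(B(-184) - 14287) + c) + 98051 = (sqrt(-407 - 14287) + 62905) + 98051 = (sqrt(-14694) + 62905) + 98051 = (I*sqrt(14694) + 62905) + 98051 = (62905 + I*sqrt(14694)) + 98051 = 160956 + I*sqrt(14694)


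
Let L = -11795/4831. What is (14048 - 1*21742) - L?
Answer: -37157919/4831 ≈ -7691.6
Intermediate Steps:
L = -11795/4831 (L = -11795*1/4831 = -11795/4831 ≈ -2.4415)
(14048 - 1*21742) - L = (14048 - 1*21742) - 1*(-11795/4831) = (14048 - 21742) + 11795/4831 = -7694 + 11795/4831 = -37157919/4831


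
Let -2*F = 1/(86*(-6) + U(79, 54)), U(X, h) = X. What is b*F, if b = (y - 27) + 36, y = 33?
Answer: 21/437 ≈ 0.048055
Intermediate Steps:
F = 1/874 (F = -1/(2*(86*(-6) + 79)) = -1/(2*(-516 + 79)) = -½/(-437) = -½*(-1/437) = 1/874 ≈ 0.0011442)
b = 42 (b = (33 - 27) + 36 = 6 + 36 = 42)
b*F = 42*(1/874) = 21/437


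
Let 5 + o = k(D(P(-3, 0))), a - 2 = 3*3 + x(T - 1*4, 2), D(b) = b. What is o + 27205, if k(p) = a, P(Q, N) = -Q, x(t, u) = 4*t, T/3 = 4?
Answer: 27243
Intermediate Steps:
T = 12 (T = 3*4 = 12)
a = 43 (a = 2 + (3*3 + 4*(12 - 1*4)) = 2 + (9 + 4*(12 - 4)) = 2 + (9 + 4*8) = 2 + (9 + 32) = 2 + 41 = 43)
k(p) = 43
o = 38 (o = -5 + 43 = 38)
o + 27205 = 38 + 27205 = 27243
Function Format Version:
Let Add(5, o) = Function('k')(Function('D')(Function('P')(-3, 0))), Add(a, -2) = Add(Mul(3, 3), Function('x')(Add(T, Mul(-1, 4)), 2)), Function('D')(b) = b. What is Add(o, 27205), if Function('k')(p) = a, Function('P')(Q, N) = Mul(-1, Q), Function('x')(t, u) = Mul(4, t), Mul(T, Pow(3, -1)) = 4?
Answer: 27243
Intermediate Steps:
T = 12 (T = Mul(3, 4) = 12)
a = 43 (a = Add(2, Add(Mul(3, 3), Mul(4, Add(12, Mul(-1, 4))))) = Add(2, Add(9, Mul(4, Add(12, -4)))) = Add(2, Add(9, Mul(4, 8))) = Add(2, Add(9, 32)) = Add(2, 41) = 43)
Function('k')(p) = 43
o = 38 (o = Add(-5, 43) = 38)
Add(o, 27205) = Add(38, 27205) = 27243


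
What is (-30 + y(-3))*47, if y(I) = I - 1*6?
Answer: -1833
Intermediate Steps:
y(I) = -6 + I (y(I) = I - 6 = -6 + I)
(-30 + y(-3))*47 = (-30 + (-6 - 3))*47 = (-30 - 9)*47 = -39*47 = -1833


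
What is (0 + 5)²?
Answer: 25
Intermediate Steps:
(0 + 5)² = 5² = 25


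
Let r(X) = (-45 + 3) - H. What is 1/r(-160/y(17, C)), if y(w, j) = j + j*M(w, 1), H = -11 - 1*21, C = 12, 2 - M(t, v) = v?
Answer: -1/10 ≈ -0.10000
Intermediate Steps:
M(t, v) = 2 - v
H = -32 (H = -11 - 21 = -32)
y(w, j) = 2*j (y(w, j) = j + j*(2 - 1*1) = j + j*(2 - 1) = j + j*1 = j + j = 2*j)
r(X) = -10 (r(X) = (-45 + 3) - 1*(-32) = -42 + 32 = -10)
1/r(-160/y(17, C)) = 1/(-10) = -1/10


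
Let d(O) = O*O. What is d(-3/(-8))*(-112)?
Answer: -63/4 ≈ -15.750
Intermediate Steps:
d(O) = O**2
d(-3/(-8))*(-112) = (-3/(-8))**2*(-112) = (-3*(-1/8))**2*(-112) = (3/8)**2*(-112) = (9/64)*(-112) = -63/4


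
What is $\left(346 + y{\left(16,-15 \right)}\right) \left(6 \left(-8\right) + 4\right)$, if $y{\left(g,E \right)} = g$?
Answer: $-15928$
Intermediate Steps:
$\left(346 + y{\left(16,-15 \right)}\right) \left(6 \left(-8\right) + 4\right) = \left(346 + 16\right) \left(6 \left(-8\right) + 4\right) = 362 \left(-48 + 4\right) = 362 \left(-44\right) = -15928$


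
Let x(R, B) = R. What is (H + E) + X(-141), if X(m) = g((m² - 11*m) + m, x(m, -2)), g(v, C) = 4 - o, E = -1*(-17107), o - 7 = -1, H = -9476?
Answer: 7629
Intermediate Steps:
o = 6 (o = 7 - 1 = 6)
E = 17107
g(v, C) = -2 (g(v, C) = 4 - 1*6 = 4 - 6 = -2)
X(m) = -2
(H + E) + X(-141) = (-9476 + 17107) - 2 = 7631 - 2 = 7629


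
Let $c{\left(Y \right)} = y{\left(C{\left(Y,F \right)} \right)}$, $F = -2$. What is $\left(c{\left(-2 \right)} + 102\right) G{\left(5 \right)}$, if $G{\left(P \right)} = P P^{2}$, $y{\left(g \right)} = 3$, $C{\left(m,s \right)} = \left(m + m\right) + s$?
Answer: $13125$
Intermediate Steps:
$C{\left(m,s \right)} = s + 2 m$ ($C{\left(m,s \right)} = 2 m + s = s + 2 m$)
$c{\left(Y \right)} = 3$
$G{\left(P \right)} = P^{3}$
$\left(c{\left(-2 \right)} + 102\right) G{\left(5 \right)} = \left(3 + 102\right) 5^{3} = 105 \cdot 125 = 13125$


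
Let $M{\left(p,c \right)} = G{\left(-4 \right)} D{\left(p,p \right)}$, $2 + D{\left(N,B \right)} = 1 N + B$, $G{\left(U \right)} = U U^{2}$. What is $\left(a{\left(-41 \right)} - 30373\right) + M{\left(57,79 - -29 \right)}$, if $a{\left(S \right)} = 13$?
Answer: $-37528$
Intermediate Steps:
$G{\left(U \right)} = U^{3}$
$D{\left(N,B \right)} = -2 + B + N$ ($D{\left(N,B \right)} = -2 + \left(1 N + B\right) = -2 + \left(N + B\right) = -2 + \left(B + N\right) = -2 + B + N$)
$M{\left(p,c \right)} = 128 - 128 p$ ($M{\left(p,c \right)} = \left(-4\right)^{3} \left(-2 + p + p\right) = - 64 \left(-2 + 2 p\right) = 128 - 128 p$)
$\left(a{\left(-41 \right)} - 30373\right) + M{\left(57,79 - -29 \right)} = \left(13 - 30373\right) + \left(128 - 7296\right) = -30360 + \left(128 - 7296\right) = -30360 - 7168 = -37528$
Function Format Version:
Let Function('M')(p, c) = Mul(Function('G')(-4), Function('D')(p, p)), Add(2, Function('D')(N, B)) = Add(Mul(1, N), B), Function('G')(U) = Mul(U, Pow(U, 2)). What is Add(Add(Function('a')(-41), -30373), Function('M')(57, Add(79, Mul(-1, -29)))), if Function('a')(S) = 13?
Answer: -37528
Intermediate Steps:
Function('G')(U) = Pow(U, 3)
Function('D')(N, B) = Add(-2, B, N) (Function('D')(N, B) = Add(-2, Add(Mul(1, N), B)) = Add(-2, Add(N, B)) = Add(-2, Add(B, N)) = Add(-2, B, N))
Function('M')(p, c) = Add(128, Mul(-128, p)) (Function('M')(p, c) = Mul(Pow(-4, 3), Add(-2, p, p)) = Mul(-64, Add(-2, Mul(2, p))) = Add(128, Mul(-128, p)))
Add(Add(Function('a')(-41), -30373), Function('M')(57, Add(79, Mul(-1, -29)))) = Add(Add(13, -30373), Add(128, Mul(-128, 57))) = Add(-30360, Add(128, -7296)) = Add(-30360, -7168) = -37528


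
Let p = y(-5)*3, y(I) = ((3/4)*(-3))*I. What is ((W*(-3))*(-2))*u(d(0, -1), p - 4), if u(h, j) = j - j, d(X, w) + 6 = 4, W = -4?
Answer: 0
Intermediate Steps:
y(I) = -9*I/4 (y(I) = ((3*(¼))*(-3))*I = ((¾)*(-3))*I = -9*I/4)
d(X, w) = -2 (d(X, w) = -6 + 4 = -2)
p = 135/4 (p = -9/4*(-5)*3 = (45/4)*3 = 135/4 ≈ 33.750)
u(h, j) = 0
((W*(-3))*(-2))*u(d(0, -1), p - 4) = (-4*(-3)*(-2))*0 = (12*(-2))*0 = -24*0 = 0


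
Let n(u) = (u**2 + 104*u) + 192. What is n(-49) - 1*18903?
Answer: -21406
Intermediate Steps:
n(u) = 192 + u**2 + 104*u
n(-49) - 1*18903 = (192 + (-49)**2 + 104*(-49)) - 1*18903 = (192 + 2401 - 5096) - 18903 = -2503 - 18903 = -21406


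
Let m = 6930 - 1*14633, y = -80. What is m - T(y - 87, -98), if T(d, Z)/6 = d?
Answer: -6701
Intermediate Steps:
T(d, Z) = 6*d
m = -7703 (m = 6930 - 14633 = -7703)
m - T(y - 87, -98) = -7703 - 6*(-80 - 87) = -7703 - 6*(-167) = -7703 - 1*(-1002) = -7703 + 1002 = -6701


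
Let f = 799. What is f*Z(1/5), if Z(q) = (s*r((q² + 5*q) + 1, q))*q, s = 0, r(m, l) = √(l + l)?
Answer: 0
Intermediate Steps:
r(m, l) = √2*√l (r(m, l) = √(2*l) = √2*√l)
Z(q) = 0 (Z(q) = (0*(√2*√q))*q = 0*q = 0)
f*Z(1/5) = 799*0 = 0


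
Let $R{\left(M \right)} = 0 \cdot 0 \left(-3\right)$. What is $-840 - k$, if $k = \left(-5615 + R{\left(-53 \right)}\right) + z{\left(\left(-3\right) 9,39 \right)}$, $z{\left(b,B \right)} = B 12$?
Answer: $4307$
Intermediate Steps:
$R{\left(M \right)} = 0$ ($R{\left(M \right)} = 0 \left(-3\right) = 0$)
$z{\left(b,B \right)} = 12 B$
$k = -5147$ ($k = \left(-5615 + 0\right) + 12 \cdot 39 = -5615 + 468 = -5147$)
$-840 - k = -840 - -5147 = -840 + 5147 = 4307$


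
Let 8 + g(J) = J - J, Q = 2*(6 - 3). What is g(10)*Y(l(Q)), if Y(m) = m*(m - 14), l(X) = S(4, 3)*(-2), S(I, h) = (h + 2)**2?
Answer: -25600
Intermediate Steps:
S(I, h) = (2 + h)**2
Q = 6 (Q = 2*3 = 6)
g(J) = -8 (g(J) = -8 + (J - J) = -8 + 0 = -8)
l(X) = -50 (l(X) = (2 + 3)**2*(-2) = 5**2*(-2) = 25*(-2) = -50)
Y(m) = m*(-14 + m)
g(10)*Y(l(Q)) = -(-400)*(-14 - 50) = -(-400)*(-64) = -8*3200 = -25600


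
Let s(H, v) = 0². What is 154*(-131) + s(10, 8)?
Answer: -20174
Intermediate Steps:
s(H, v) = 0
154*(-131) + s(10, 8) = 154*(-131) + 0 = -20174 + 0 = -20174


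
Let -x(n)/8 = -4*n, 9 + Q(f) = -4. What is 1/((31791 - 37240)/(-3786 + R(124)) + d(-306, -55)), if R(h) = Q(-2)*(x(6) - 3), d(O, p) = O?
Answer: -6243/1904909 ≈ -0.0032773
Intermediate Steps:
Q(f) = -13 (Q(f) = -9 - 4 = -13)
x(n) = 32*n (x(n) = -(-32)*n = 32*n)
R(h) = -2457 (R(h) = -13*(32*6 - 3) = -13*(192 - 3) = -13*189 = -2457)
1/((31791 - 37240)/(-3786 + R(124)) + d(-306, -55)) = 1/((31791 - 37240)/(-3786 - 2457) - 306) = 1/(-5449/(-6243) - 306) = 1/(-5449*(-1/6243) - 306) = 1/(5449/6243 - 306) = 1/(-1904909/6243) = -6243/1904909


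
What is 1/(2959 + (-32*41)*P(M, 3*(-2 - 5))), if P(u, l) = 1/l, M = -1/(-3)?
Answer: 21/63451 ≈ 0.00033096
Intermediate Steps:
M = ⅓ (M = -1*(-⅓) = ⅓ ≈ 0.33333)
1/(2959 + (-32*41)*P(M, 3*(-2 - 5))) = 1/(2959 + (-32*41)/((3*(-2 - 5)))) = 1/(2959 - 1312/(3*(-7))) = 1/(2959 - 1312/(-21)) = 1/(2959 - 1312*(-1/21)) = 1/(2959 + 1312/21) = 1/(63451/21) = 21/63451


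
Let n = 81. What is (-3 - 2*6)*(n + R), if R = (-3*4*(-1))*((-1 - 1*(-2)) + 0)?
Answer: -1395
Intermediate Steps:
R = 12 (R = (-12*(-1))*((-1 + 2) + 0) = 12*(1 + 0) = 12*1 = 12)
(-3 - 2*6)*(n + R) = (-3 - 2*6)*(81 + 12) = (-3 - 12)*93 = -15*93 = -1395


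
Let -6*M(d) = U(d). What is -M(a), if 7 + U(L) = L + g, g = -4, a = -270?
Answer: -281/6 ≈ -46.833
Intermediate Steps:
U(L) = -11 + L (U(L) = -7 + (L - 4) = -7 + (-4 + L) = -11 + L)
M(d) = 11/6 - d/6 (M(d) = -(-11 + d)/6 = 11/6 - d/6)
-M(a) = -(11/6 - ⅙*(-270)) = -(11/6 + 45) = -1*281/6 = -281/6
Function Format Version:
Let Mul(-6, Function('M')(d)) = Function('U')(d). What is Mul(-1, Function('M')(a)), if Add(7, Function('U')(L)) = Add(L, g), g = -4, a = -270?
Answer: Rational(-281, 6) ≈ -46.833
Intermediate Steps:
Function('U')(L) = Add(-11, L) (Function('U')(L) = Add(-7, Add(L, -4)) = Add(-7, Add(-4, L)) = Add(-11, L))
Function('M')(d) = Add(Rational(11, 6), Mul(Rational(-1, 6), d)) (Function('M')(d) = Mul(Rational(-1, 6), Add(-11, d)) = Add(Rational(11, 6), Mul(Rational(-1, 6), d)))
Mul(-1, Function('M')(a)) = Mul(-1, Add(Rational(11, 6), Mul(Rational(-1, 6), -270))) = Mul(-1, Add(Rational(11, 6), 45)) = Mul(-1, Rational(281, 6)) = Rational(-281, 6)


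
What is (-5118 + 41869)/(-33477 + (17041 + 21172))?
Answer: 36751/4736 ≈ 7.7599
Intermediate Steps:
(-5118 + 41869)/(-33477 + (17041 + 21172)) = 36751/(-33477 + 38213) = 36751/4736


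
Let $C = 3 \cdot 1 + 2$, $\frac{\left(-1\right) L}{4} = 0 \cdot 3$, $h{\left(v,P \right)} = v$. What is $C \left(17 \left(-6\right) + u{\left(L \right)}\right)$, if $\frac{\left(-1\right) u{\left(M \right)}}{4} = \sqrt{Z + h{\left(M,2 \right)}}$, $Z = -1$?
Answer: $-510 - 20 i \approx -510.0 - 20.0 i$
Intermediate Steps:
$L = 0$ ($L = - 4 \cdot 0 \cdot 3 = \left(-4\right) 0 = 0$)
$u{\left(M \right)} = - 4 \sqrt{-1 + M}$
$C = 5$ ($C = 3 + 2 = 5$)
$C \left(17 \left(-6\right) + u{\left(L \right)}\right) = 5 \left(17 \left(-6\right) - 4 \sqrt{-1 + 0}\right) = 5 \left(-102 - 4 \sqrt{-1}\right) = 5 \left(-102 - 4 i\right) = -510 - 20 i$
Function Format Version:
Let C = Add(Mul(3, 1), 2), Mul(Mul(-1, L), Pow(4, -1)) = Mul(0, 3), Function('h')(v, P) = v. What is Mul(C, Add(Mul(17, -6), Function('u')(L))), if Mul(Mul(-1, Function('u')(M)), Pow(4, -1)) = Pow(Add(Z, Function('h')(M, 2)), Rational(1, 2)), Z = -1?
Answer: Add(-510, Mul(-20, I)) ≈ Add(-510.00, Mul(-20.000, I))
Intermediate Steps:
L = 0 (L = Mul(-4, Mul(0, 3)) = Mul(-4, 0) = 0)
Function('u')(M) = Mul(-4, Pow(Add(-1, M), Rational(1, 2)))
C = 5 (C = Add(3, 2) = 5)
Mul(C, Add(Mul(17, -6), Function('u')(L))) = Mul(5, Add(Mul(17, -6), Mul(-4, Pow(Add(-1, 0), Rational(1, 2))))) = Mul(5, Add(-102, Mul(-4, Pow(-1, Rational(1, 2))))) = Mul(5, Add(-102, Mul(-4, I))) = Add(-510, Mul(-20, I))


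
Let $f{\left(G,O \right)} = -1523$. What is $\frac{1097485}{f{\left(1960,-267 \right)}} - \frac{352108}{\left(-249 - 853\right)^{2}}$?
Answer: $- \frac{17543768874}{24336017} \approx -720.9$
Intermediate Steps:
$\frac{1097485}{f{\left(1960,-267 \right)}} - \frac{352108}{\left(-249 - 853\right)^{2}} = \frac{1097485}{-1523} - \frac{352108}{\left(-249 - 853\right)^{2}} = 1097485 \left(- \frac{1}{1523}\right) - \frac{352108}{\left(-1102\right)^{2}} = - \frac{1097485}{1523} - \frac{352108}{1214404} = - \frac{1097485}{1523} - \frac{4633}{15979} = - \frac{17543768874}{24336017}$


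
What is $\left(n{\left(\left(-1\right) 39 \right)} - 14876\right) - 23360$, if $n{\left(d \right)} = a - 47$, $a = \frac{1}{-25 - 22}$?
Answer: $- \frac{1799302}{47} \approx -38283.0$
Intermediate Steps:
$a = - \frac{1}{47}$ ($a = \frac{1}{-47} = - \frac{1}{47} \approx -0.021277$)
$n{\left(d \right)} = - \frac{2210}{47}$ ($n{\left(d \right)} = - \frac{1}{47} - 47 = - \frac{2210}{47}$)
$\left(n{\left(\left(-1\right) 39 \right)} - 14876\right) - 23360 = \left(- \frac{2210}{47} - 14876\right) - 23360 = - \frac{701382}{47} - 23360 = - \frac{1799302}{47}$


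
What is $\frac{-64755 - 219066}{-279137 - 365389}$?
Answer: $\frac{94607}{214842} \approx 0.44036$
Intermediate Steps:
$\frac{-64755 - 219066}{-279137 - 365389} = - \frac{283821}{-644526} = \left(-283821\right) \left(- \frac{1}{644526}\right) = \frac{94607}{214842}$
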